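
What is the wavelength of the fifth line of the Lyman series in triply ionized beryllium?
5.858133 nm

The lines of a series are numbered from the longest wavelength (smallest ΔE) outward; the fifth line is the transition from n = n_f + 5 to n_f.
The Lyman series has all transitions ending at n_f = 1.

For Be³⁺ (Z = 4), the fifth line (ε-line) is the jump from n = 6 to n = 1:
E_6 = -13.6057 × 4² / 6² = -6.04697778 eV
E_1 = -13.6057 × 4² / 1² = -217.69120000 eV
ΔE = E_6 - E_1 = 211.64422222 eV

λ = hc/E = 1239.84 eV·nm / 211.64422222 eV
λ = 5.858133 nm

This is the ε-line of the Lyman series in Be³⁺.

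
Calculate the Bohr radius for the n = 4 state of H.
0.8467 nm (or 8.4668 Å)

The Bohr radius formula is:
r_n = n² a₀ / Z

where a₀ = 0.0529177 nm is the Bohr radius.

For H (Z = 1) at n = 4:
r_4 = 4² × 0.0529177 nm / 1
r_4 = 16 × 0.0529177 nm / 1
r_4 = 0.84668 nm / 1
r_4 = 0.8467 nm

The electron orbits at approximately 0.8467 nm from the nucleus.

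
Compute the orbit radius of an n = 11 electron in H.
6.40304 nm (or 64.03044 Å)

The Bohr radius formula is:
r_n = n² a₀ / Z

where a₀ = 0.05291772 nm is the Bohr radius.

For H (Z = 1) at n = 11:
r_11 = 11² × 0.05291772 nm / 1
r_11 = 121 × 0.05291772 nm / 1
r_11 = 6.403044 nm / 1
r_11 = 6.40304 nm

The electron orbits at approximately 6.40304 nm from the nucleus.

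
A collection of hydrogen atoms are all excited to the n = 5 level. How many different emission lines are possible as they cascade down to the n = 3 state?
3

The electron can occupy levels n = 3, 4, ..., 5 during de-excitation — that is m = 5 - 3 + 1 = 3 distinct levels.

The number of distinct spectral lines equals the number of ways to choose 2 of these m levels (each pair gives one possible emission transition):

Number of lines = m(m-1)/2 = 3×2/2 = 3

These correspond to all possible transitions between the 3 levels:
5 → 4, 5 → 3, 4 → 3

Each transition produces a photon with a unique energy (and thus wavelength). This count does not depend on Z.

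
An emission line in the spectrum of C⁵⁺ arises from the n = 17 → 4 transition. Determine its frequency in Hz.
6.9923e+15 Hz

First, find the transition energy:
E_17 = -13.6057 × 6² / 17² = -1.6948277 eV
E_4 = -13.6057 × 6² / 4² = -30.6128250 eV
|ΔE| = |E_4 - E_17| = 28.9179973 eV

Convert to Joules: E = 28.9179973 eV × (1.602177 × 10⁻¹⁹ J/eV) = 4.633175e-18 J

Using E = hf:
f = E/h = 4.633175e-18 J / (6.62607 × 10⁻³⁴ J·s)
f = 6.9923e+15 Hz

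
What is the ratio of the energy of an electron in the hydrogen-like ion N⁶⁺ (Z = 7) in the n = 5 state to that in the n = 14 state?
7.8400

Using E_n = -13.6057 Z² / n² eV with Z = 7:

E_5 = -13.6057 × 7² / 5² = -666.6793 / 25 = -26.6671720000 eV
E_14 = -13.6057 × 7² / 14² = -666.6793 / 196 = -3.4014250000 eV

The ratio is:
E_5/E_14 = (-26.6671720000) / (-3.4014250000)
E_5/E_14 = (-666.6793/25) / (-666.6793/196)
E_5/E_14 = 196/25
E_5/E_14 = 7.8400
(Note: the Z² factors cancel in the ratio.)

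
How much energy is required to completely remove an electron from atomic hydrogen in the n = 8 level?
0.213 eV

The ionization energy is the energy needed to remove the electron completely (n → ∞).

For hydrogen, E_n = -13.6057 eV / n².

At n = 8: E_8 = -13.6057 / 8² = -0.212589 eV
At n = ∞: E_∞ = 0 eV

Ionization energy = E_∞ - E_8 = 0 - (-0.212589) = 0.212589 eV
Ionization energy ≈ 0.213 eV

This is also called the binding energy of the electron in state n = 8.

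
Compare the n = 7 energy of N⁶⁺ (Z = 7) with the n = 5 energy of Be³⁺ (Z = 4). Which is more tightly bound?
N⁶⁺ at n = 7 (E = -13.60570 eV)

Using E_n = -13.6057 Z² / n² eV:

N⁶⁺ (Z = 7) at n = 7:
E = -13.6057 × 7² / 7² = -13.6057 × 49 / 49 = -13.60570000 eV

Be³⁺ (Z = 4) at n = 5:
E = -13.6057 × 4² / 5² = -13.6057 × 16 / 25 = -8.70764800 eV

Since -13.60570000 eV < -8.70764800 eV,
N⁶⁺ at n = 7 is more tightly bound (requires more energy to ionize).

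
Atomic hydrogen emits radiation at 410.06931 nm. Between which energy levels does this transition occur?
n = 6 → n = 2

First, find the photon energy from the wavelength (hc = 1239.84 eV·nm):
E = hc/λ = 1239.84 eV·nm / 410.06931 nm = 3.0234889 eV

The energy levels of hydrogen satisfy E_n = -13.6057 / n² eV, so an emission n_i → n_f releases
ΔE = 13.6057 × (1/n_f² − 1/n_i²) eV.

Setting ΔE equal to the photon energy:
1/n_f² − 1/n_i² = 3.0234889 / 13.6057 = 0.22222222

Since 1/n_i² must be positive, we need 1/n_f² > 0.22222222, i.e. n_f ≤ 2. For each allowed n_f, solve n_i = (1/n_f² − 0.22222222)^(−1/2) and check whether it is a whole number:
  n_f = 1: 1/n_i² = 1.00000000 − 0.22222222 = 0.77777778 → n_i = 1.134  (not an integer) ✗
  n_f = 2: 1/n_i² = 0.25000000 − 0.22222222 = 0.02777778 → n_i = 6.000  → integer, n_i = 6 ✓

Only n_f = 2 gives an integer upper level, n_i = 6.

The transition is from n = 6 to n = 2 (emission).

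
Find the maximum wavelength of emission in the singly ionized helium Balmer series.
164.0277 nm

The longest wavelength corresponds to the smallest energy transition in the series.
The Balmer series has all transitions ending at n_f = 2.

For He⁺ (Z = 2), the first line (α-line) is the jump from n = 3 to n = 2:
E_3 = -13.6057 × 2² / 3² = -6.04697778 eV
E_2 = -13.6057 × 2² / 2² = -13.60570000 eV
ΔE = E_3 - E_2 = 7.55872222 eV

λ = hc/E = 1239.84 eV·nm / 7.55872222 eV
λ = 164.0277 nm

This is the α-line of the Balmer series in He⁺.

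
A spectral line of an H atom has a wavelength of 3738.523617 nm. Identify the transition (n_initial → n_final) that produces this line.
n = 8 → n = 5

First, find the photon energy from the wavelength (hc = 1239.84 eV·nm):
E = hc/λ = 1239.84 eV·nm / 3738.523617 nm = 0.33163894 eV

The energy levels of hydrogen satisfy E_n = -13.6057 / n² eV, so an emission n_i → n_f releases
ΔE = 13.6057 × (1/n_f² − 1/n_i²) eV.

Setting ΔE equal to the photon energy:
1/n_f² − 1/n_i² = 0.33163894 / 13.6057 = 0.024375000

Since 1/n_i² must be positive, we need 1/n_f² > 0.024375000, i.e. n_f ≤ 6. For each allowed n_f, solve n_i = (1/n_f² − 0.024375000)^(−1/2) and check whether it is a whole number:
  n_f = 1: 1/n_i² = 1.000000000 − 0.024375000 = 0.975625000 → n_i = 1.012  (not an integer) ✗
  n_f = 2: 1/n_i² = 0.250000000 − 0.024375000 = 0.225625000 → n_i = 2.105  (not an integer) ✗
  n_f = 3: 1/n_i² = 0.111111111 − 0.024375000 = 0.086736111 → n_i = 3.395  (not an integer) ✗
  n_f = 4: 1/n_i² = 0.062500000 − 0.024375000 = 0.038125000 → n_i = 5.121  (not an integer) ✗
  n_f = 5: 1/n_i² = 0.040000000 − 0.024375000 = 0.015625000 → n_i = 8.000  → integer, n_i = 8 ✓
  n_f = 6: 1/n_i² = 0.027777778 − 0.024375000 = 0.003402778 → n_i = 17.143  (not an integer) ✗

Only n_f = 5 gives an integer upper level, n_i = 8.

The transition is from n = 8 to n = 5 (emission).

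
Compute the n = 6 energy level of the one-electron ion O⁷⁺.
-24.19 eV

For hydrogen-like ions, the energy levels scale with Z²:
E_n = -13.6057 Z² / n² eV

For O⁷⁺ (Z = 8) at n = 6:
E_6 = -13.6057 × 8² / 6²
E_6 = -13.6057 × 64 / 36
E_6 = -870.7648 / 36
E_6 = -24.19 eV

The energy is 64 times more negative than hydrogen at the same n due to the stronger nuclear charge.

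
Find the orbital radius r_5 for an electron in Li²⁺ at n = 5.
0.4410 nm (or 4.4098 Å)

The Bohr radius formula is:
r_n = n² a₀ / Z

where a₀ = 0.0529177 nm is the Bohr radius.

For Li²⁺ (Z = 3) at n = 5:
r_5 = 5² × 0.0529177 nm / 3
r_5 = 25 × 0.0529177 nm / 3
r_5 = 1.32294 nm / 3
r_5 = 0.4410 nm

The electron orbits at approximately 0.4410 nm from the nucleus.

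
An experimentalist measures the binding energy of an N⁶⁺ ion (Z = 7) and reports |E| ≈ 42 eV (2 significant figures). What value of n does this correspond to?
n = 4

The exact energy levels follow E_n = -13.6057 Z² / n² eV with Z = 7.

The measured value (-42 eV) is reported to only 2 significant figures, so we must test candidate n values and see which one matches to that precision.

Candidate energies:
  n = 2:  E = -13.6057 × 7² / 2² = -166.66983 eV
  n = 3:  E = -13.6057 × 7² / 3² = -74.07548 eV
  n = 4:  E = -13.6057 × 7² / 4² = -41.66746 eV  ← matches
  n = 5:  E = -13.6057 × 7² / 5² = -26.66717 eV
  n = 6:  E = -13.6057 × 7² / 6² = -18.51887 eV

Checking against the measurement of -42 eV (2 sig figs), only n = 4 agrees:
E_4 = -41.66746 eV, which rounds to -42 eV ✓

Therefore n = 4.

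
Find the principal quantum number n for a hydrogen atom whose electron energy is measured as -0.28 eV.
n = 7

The exact energy levels follow E_n = -13.6057 eV / n².

The measured value (-0.28 eV) is reported to only 2 significant figures, so we must test candidate n values and see which one matches to that precision.

Candidate energies:
  n = 5:  E = -13.6057/5² = -0.54423 eV
  n = 6:  E = -13.6057/6² = -0.37794 eV
  n = 7:  E = -13.6057/7² = -0.27767 eV  ← matches
  n = 8:  E = -13.6057/8² = -0.21259 eV
  n = 9:  E = -13.6057/9² = -0.16797 eV

Checking against the measurement of -0.28 eV (2 sig figs), only n = 7 agrees:
E_7 = -0.27767 eV, which rounds to -0.28 eV ✓

Therefore n = 7.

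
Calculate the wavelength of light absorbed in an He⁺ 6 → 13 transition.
1042.13103 nm

First, find the transition energy using E_n = -13.6057 Z² / n² eV:
E_6 = -13.6057 × 2² / 6² = -1.5117444444 eV
E_13 = -13.6057 × 2² / 13² = -0.3220284024 eV

Photon energy: |ΔE| = |E_13 - E_6| = 1.1897160420 eV

Convert to wavelength using E = hc/λ with hc = 1239.84 eV·nm:
λ = hc/E = 1239.84 eV·nm / 1.1897160420 eV
λ = 1042.13103 nm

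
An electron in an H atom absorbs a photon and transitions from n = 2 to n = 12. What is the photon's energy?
3.306941 eV

The energy levels of a hydrogen-like atom are E_n = -13.6057 eV / n².

Energy at n = 2: E_2 = -13.6057 / 2² = -3.401425000 eV
Energy at n = 12: E_12 = -13.6057 / 12² = -0.094484028 eV

The excitation energy is the difference:
ΔE = E_12 - E_2
ΔE = -0.094484028 - (-3.401425000)
ΔE = 3.306941 eV

Since this is positive, energy must be absorbed (photon absorption).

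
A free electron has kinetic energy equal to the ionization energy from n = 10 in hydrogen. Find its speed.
2.1877e+05 m/s (or 0.072974% of c)

The binding energy at n = 10 for hydrogen is:
E_10 = -13.6057/10² = -0.13605700 eV
|E_10| = 0.13605700 eV

Convert to Joules:
KE = 0.13605700 eV × (1.602177 × 10⁻¹⁹ J/eV) = 2.179874e-20 J

Using KE = ½mv²:
v = √(2·KE/m_e)
v = √(2 × 2.179874e-20 J / 9.10938 × 10⁻³¹ kg)
v = 2.1877e+05 m/s

This is approximately 0.072974% the speed of light.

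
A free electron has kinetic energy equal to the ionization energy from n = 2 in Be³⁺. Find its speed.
4.38e+06 m/s (or 1.45947% of c)

The binding energy at n = 2 for Be³⁺ is:
E_2 = -13.6057 × 4²/2² = -54.4228000 eV
|E_2| = 54.4228000 eV

Convert to Joules:
KE = 54.4228000 eV × (1.602177 × 10⁻¹⁹ J/eV) = 8.7195e-18 J

Using KE = ½mv²:
v = √(2·KE/m_e)
v = √(2 × 8.7195e-18 J / 9.10938 × 10⁻³¹ kg)
v = 4.38e+06 m/s

This is approximately 1.45947% the speed of light.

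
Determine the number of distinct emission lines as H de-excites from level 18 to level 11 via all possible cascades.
28

The electron can occupy levels n = 11, 12, ..., 18 during de-excitation — that is m = 18 - 11 + 1 = 8 distinct levels.

The number of distinct spectral lines equals the number of ways to choose 2 of these m levels (each pair gives one possible emission transition):

Number of lines = m(m-1)/2 = 8×7/2 = 28

These correspond to all possible transitions between the 8 levels:
18 → 17, 18 → 16, 18 → 15, 18 → 14, 18 → 13, 18 → 12, 18 → 11, 17 → 16...

Each transition produces a photon with a unique energy (and thus wavelength). This count does not depend on Z.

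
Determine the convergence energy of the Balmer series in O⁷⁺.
217.69 eV

The series limit corresponds to the transition from n = ∞ to n = 2.
This is the highest energy (shortest wavelength) transition in the Balmer series.

E_∞ = 0 eV
E_2 = -13.6057 × 8² / 2² = -217.69 eV

Energy at series limit:
ΔE = E_∞ - E_2 = 0 - (-217.69) = 217.69 eV

This energy equals the ionization energy from the n = 2 state of O⁷⁺.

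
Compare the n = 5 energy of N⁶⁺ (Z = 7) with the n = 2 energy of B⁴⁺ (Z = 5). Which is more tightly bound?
B⁴⁺ at n = 2 (E = -85.04 eV)

Using E_n = -13.6057 Z² / n² eV:

N⁶⁺ (Z = 7) at n = 5:
E = -13.6057 × 7² / 5² = -13.6057 × 49 / 25 = -26.66717 eV

B⁴⁺ (Z = 5) at n = 2:
E = -13.6057 × 5² / 2² = -13.6057 × 25 / 4 = -85.03563 eV

Since -85.03563 eV < -26.66717 eV,
B⁴⁺ at n = 2 is more tightly bound (requires more energy to ionize).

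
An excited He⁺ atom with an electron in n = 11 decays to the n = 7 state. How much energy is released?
0.66089 eV

The energy levels are E_n = -13.6057 Z² eV / n².

Energy at n = 11: E_11 = -13.6057 × 2² / 11² = -0.44977521 eV
Energy at n = 7: E_7 = -13.6057 × 2² / 7² = -1.11066939 eV

For emission (electron falling to lower state), the photon energy is:
E_photon = E_11 - E_7 = |-0.44977521 - (-1.11066939)|
E_photon = 0.66089 eV

This energy is carried away by the emitted photon.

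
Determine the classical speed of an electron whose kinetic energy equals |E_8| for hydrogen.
2.73462e+05 m/s (or 0.0912% of c)

The binding energy at n = 8 for hydrogen is:
E_8 = -13.6057/8² = -0.212589063 eV
|E_8| = 0.212589063 eV

Convert to Joules:
KE = 0.212589063 eV × (1.602177 × 10⁻¹⁹ J/eV) = 3.4060531e-20 J

Using KE = ½mv²:
v = √(2·KE/m_e)
v = √(2 × 3.4060531e-20 J / 9.10938 × 10⁻³¹ kg)
v = 2.73462e+05 m/s

This is approximately 0.0912% the speed of light.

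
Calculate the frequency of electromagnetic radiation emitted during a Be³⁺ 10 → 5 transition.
1.57913e+15 Hz

First, find the transition energy:
E_10 = -13.6057 × 4² / 10² = -2.17691200 eV
E_5 = -13.6057 × 4² / 5² = -8.70764800 eV
|ΔE| = |E_5 - E_10| = 6.53073600 eV

Convert to Joules: E = 6.53073600 eV × (1.602177 × 10⁻¹⁹ J/eV) = 1.0463395e-18 J

Using E = hf:
f = E/h = 1.0463395e-18 J / (6.62607 × 10⁻³⁴ J·s)
f = 1.57913e+15 Hz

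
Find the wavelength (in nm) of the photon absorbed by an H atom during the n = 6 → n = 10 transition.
5125.87 nm

First, find the transition energy using E_n = -13.6057 / n² eV:
E_6 = -13.6057 / 6² = -0.37793611 eV
E_10 = -13.6057 / 10² = -0.13605700 eV

Photon energy: |ΔE| = |E_10 - E_6| = 0.24187911 eV

Convert to wavelength using E = hc/λ with hc = 1239.84 eV·nm:
λ = hc/E = 1239.84 eV·nm / 0.24187911 eV
λ = 5125.87 nm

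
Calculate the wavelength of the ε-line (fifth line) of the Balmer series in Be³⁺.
24.806662 nm

The lines of a series are numbered from the longest wavelength (smallest ΔE) outward; the fifth line is the transition from n = n_f + 5 to n_f.
The Balmer series has all transitions ending at n_f = 2.

For Be³⁺ (Z = 4), the fifth line (ε-line) is the jump from n = 7 to n = 2:
E_7 = -13.6057 × 4² / 7² = -4.44267755 eV
E_2 = -13.6057 × 4² / 2² = -54.42280000 eV
ΔE = E_7 - E_2 = 49.98012245 eV

λ = hc/E = 1239.84 eV·nm / 49.98012245 eV
λ = 24.806662 nm

This is the ε-line of the Balmer series in Be³⁺.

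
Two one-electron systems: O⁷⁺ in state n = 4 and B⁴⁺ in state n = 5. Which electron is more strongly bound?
O⁷⁺ at n = 4 (E = -54.423 eV)

Using E_n = -13.6057 Z² / n² eV:

O⁷⁺ (Z = 8) at n = 4:
E = -13.6057 × 8² / 4² = -13.6057 × 64 / 16 = -54.422800 eV

B⁴⁺ (Z = 5) at n = 5:
E = -13.6057 × 5² / 5² = -13.6057 × 25 / 25 = -13.605700 eV

Since -54.422800 eV < -13.605700 eV,
O⁷⁺ at n = 4 is more tightly bound (requires more energy to ionize).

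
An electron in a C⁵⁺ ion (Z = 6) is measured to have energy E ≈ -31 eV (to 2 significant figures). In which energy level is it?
n = 4

The exact energy levels follow E_n = -13.6057 Z² / n² eV with Z = 6.

The measured value (-31 eV) is reported to only 2 significant figures, so we must test candidate n values and see which one matches to that precision.

Candidate energies:
  n = 2:  E = -13.6057 × 6² / 2² = -122.451300 eV
  n = 3:  E = -13.6057 × 6² / 3² = -54.422800 eV
  n = 4:  E = -13.6057 × 6² / 4² = -30.612825 eV  ← matches
  n = 5:  E = -13.6057 × 6² / 5² = -19.592208 eV
  n = 6:  E = -13.6057 × 6² / 6² = -13.605700 eV

Checking against the measurement of -31 eV (2 sig figs), only n = 4 agrees:
E_4 = -30.612825 eV, which rounds to -31 eV ✓

Therefore n = 4.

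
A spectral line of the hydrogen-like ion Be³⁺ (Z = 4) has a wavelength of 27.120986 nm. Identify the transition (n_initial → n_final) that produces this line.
n = 5 → n = 2

First, find the photon energy from the wavelength (hc = 1239.84 eV·nm):
E = hc/λ = 1239.84 eV·nm / 27.120986 nm = 45.715152 eV

The energy levels of Be³⁺ satisfy E_n = -13.6057 × 4² / n² eV, so an emission n_i → n_f releases
ΔE = 13.6057 × 4² × (1/n_f² − 1/n_i²) eV.

Setting ΔE equal to the photon energy:
1/n_f² − 1/n_i² = 45.715152 / (13.6057 × 4²) = 0.21000000

Since 1/n_i² must be positive, we need 1/n_f² > 0.21000000, i.e. n_f ≤ 2. For each allowed n_f, solve n_i = (1/n_f² − 0.21000000)^(−1/2) and check whether it is a whole number:
  n_f = 1: 1/n_i² = 1.00000000 − 0.21000000 = 0.79000000 → n_i = 1.125  (not an integer) ✗
  n_f = 2: 1/n_i² = 0.25000000 − 0.21000000 = 0.04000000 → n_i = 5.000  → integer, n_i = 5 ✓

Only n_f = 2 gives an integer upper level, n_i = 5.

The transition is from n = 5 to n = 2 (emission).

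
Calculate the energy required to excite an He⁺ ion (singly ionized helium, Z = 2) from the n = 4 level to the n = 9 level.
2.73 eV

The energy levels of a hydrogen-like atom are E_n = -13.6057 Z² eV / n².

Energy at n = 4: E_4 = -13.6057 × 2² / 4² = -3.40143 eV
Energy at n = 9: E_9 = -13.6057 × 2² / 9² = -0.67189 eV

The excitation energy is the difference:
ΔE = E_9 - E_4
ΔE = -0.67189 - (-3.40143)
ΔE = 2.73 eV

Since this is positive, energy must be absorbed (photon absorption).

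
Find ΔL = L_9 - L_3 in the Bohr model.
6.3274e-34 J·s (or 6ℏ)

In the Bohr model, L_n = nℏ where ℏ = 1.054572e-34 J·s.

L_9 = 9ℏ = 9.491148e-34 J·s
L_3 = 3ℏ = 3.163716e-34 J·s

ΔL = L_9 - L_3 = (9 - 3)ℏ = 6ℏ
ΔL = 6 × 1.054572e-34 J·s = 6.3274e-34 J·s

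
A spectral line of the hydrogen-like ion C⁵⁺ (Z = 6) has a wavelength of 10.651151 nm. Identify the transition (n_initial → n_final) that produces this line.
n = 9 → n = 2

First, find the photon energy from the wavelength (hc = 1239.84 eV·nm):
E = hc/λ = 1239.84 eV·nm / 10.651151 nm = 116.40432 eV

The energy levels of C⁵⁺ satisfy E_n = -13.6057 × 6² / n² eV, so an emission n_i → n_f releases
ΔE = 13.6057 × 6² × (1/n_f² − 1/n_i²) eV.

Setting ΔE equal to the photon energy:
1/n_f² − 1/n_i² = 116.40432 / (13.6057 × 6²) = 0.23765432

Since 1/n_i² must be positive, we need 1/n_f² > 0.23765432, i.e. n_f ≤ 2. For each allowed n_f, solve n_i = (1/n_f² − 0.23765432)^(−1/2) and check whether it is a whole number:
  n_f = 1: 1/n_i² = 1.00000000 − 0.23765432 = 0.76234568 → n_i = 1.145  (not an integer) ✗
  n_f = 2: 1/n_i² = 0.25000000 − 0.23765432 = 0.01234568 → n_i = 9.000  → integer, n_i = 9 ✓

Only n_f = 2 gives an integer upper level, n_i = 9.

The transition is from n = 9 to n = 2 (emission).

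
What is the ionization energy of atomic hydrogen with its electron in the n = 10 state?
0.13606 eV

The ionization energy is the energy needed to remove the electron completely (n → ∞).

For hydrogen, E_n = -13.6057 eV / n².

At n = 10: E_10 = -13.6057 / 10² = -0.13605700 eV
At n = ∞: E_∞ = 0 eV

Ionization energy = E_∞ - E_10 = 0 - (-0.13605700) = 0.13605700 eV
Ionization energy ≈ 0.13606 eV

This is also called the binding energy of the electron in state n = 10.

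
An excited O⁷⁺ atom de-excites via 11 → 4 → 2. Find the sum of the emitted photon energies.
210.495 eV

The energy levels of O⁷⁺ are E_n = -13.6057 × 8² / n² eV.

First transition (11 → 4):
ΔE₁ = |E_4 - E_11|
ΔE₁ = |-54.422800000 - (-7.196403306)| = 47.226397 eV

Second transition (4 → 2):
ΔE₂ = |E_2 - E_4|
ΔE₂ = |-217.691200000 - (-54.422800000)| = 163.268400 eV

Total energy released:
E_total = ΔE₁ + ΔE₂ = 47.226397 + 163.268400 = 210.495 eV

Note: This equals the direct transition 11 → 2: 210.495 eV ✓
Energy is conserved regardless of the path taken.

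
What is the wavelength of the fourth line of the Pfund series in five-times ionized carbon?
91.53333 nm

The lines of a series are numbered from the longest wavelength (smallest ΔE) outward; the fourth line is the transition from n = n_f + 4 to n_f.
The Pfund series has all transitions ending at n_f = 5.

For C⁵⁺ (Z = 6), the fourth line (δ-line) is the jump from n = 9 to n = 5:
E_9 = -13.6057 × 6² / 9² = -6.0469778 eV
E_5 = -13.6057 × 6² / 5² = -19.5922080 eV
ΔE = E_9 - E_5 = 13.5452302 eV

λ = hc/E = 1239.84 eV·nm / 13.5452302 eV
λ = 91.53333 nm

This is the δ-line of the Pfund series in C⁵⁺.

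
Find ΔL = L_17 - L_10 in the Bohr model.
7.38e-34 J·s (or 7ℏ)

In the Bohr model, L_n = nℏ where ℏ = 1.0546e-34 J·s.

L_17 = 17ℏ = 1.7928e-33 J·s
L_10 = 10ℏ = 1.0546e-33 J·s

ΔL = L_17 - L_10 = (17 - 10)ℏ = 7ℏ
ΔL = 7 × 1.0546e-34 J·s = 7.38e-34 J·s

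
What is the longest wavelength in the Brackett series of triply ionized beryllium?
253.129203 nm

The longest wavelength corresponds to the smallest energy transition in the series.
The Brackett series has all transitions ending at n_f = 4.

For Be³⁺ (Z = 4), the first line (α-line) is the jump from n = 5 to n = 4:
E_5 = -13.6057 × 4² / 5² = -8.7076480000 eV
E_4 = -13.6057 × 4² / 4² = -13.6057000000 eV
ΔE = E_5 - E_4 = 4.8980520000 eV

λ = hc/E = 1239.84 eV·nm / 4.8980520000 eV
λ = 253.129203 nm

This is the α-line of the Brackett series in Be³⁺.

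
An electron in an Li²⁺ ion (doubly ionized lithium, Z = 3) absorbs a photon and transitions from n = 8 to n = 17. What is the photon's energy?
1.490 eV

The energy levels of a hydrogen-like atom are E_n = -13.6057 Z² eV / n².

Energy at n = 8: E_8 = -13.6057 × 3² / 8² = -1.913302 eV
Energy at n = 17: E_17 = -13.6057 × 3² / 17² = -0.423707 eV

The excitation energy is the difference:
ΔE = E_17 - E_8
ΔE = -0.423707 - (-1.913302)
ΔE = 1.490 eV

Since this is positive, energy must be absorbed (photon absorption).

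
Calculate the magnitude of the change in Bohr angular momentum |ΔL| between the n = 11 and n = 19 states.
8.4366e-34 J·s (or 8ℏ)

In the Bohr model, L_n = nℏ where ℏ = 1.054572e-34 J·s.

L_19 = 19ℏ = 2.003687e-33 J·s
L_11 = 11ℏ = 1.160029e-33 J·s

ΔL = L_19 - L_11 = (19 - 11)ℏ = 8ℏ
ΔL = 8 × 1.054572e-34 J·s = 8.4366e-34 J·s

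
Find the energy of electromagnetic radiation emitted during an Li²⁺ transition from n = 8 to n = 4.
5.7399 eV

The energy levels are E_n = -13.6057 Z² eV / n².

Energy at n = 8: E_8 = -13.6057 × 3² / 8² = -1.9133016 eV
Energy at n = 4: E_4 = -13.6057 × 3² / 4² = -7.6532063 eV

For emission (electron falling to lower state), the photon energy is:
E_photon = E_8 - E_4 = |-1.9133016 - (-7.6532063)|
E_photon = 5.7399 eV

This energy is carried away by the emitted photon.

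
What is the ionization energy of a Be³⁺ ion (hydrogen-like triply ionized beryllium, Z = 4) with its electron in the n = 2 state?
54.422800 eV

The ionization energy is the energy needed to remove the electron completely (n → ∞).

For a hydrogen-like ion with Z = 4, E_n = -13.6057 Z² / n² eV.

At n = 2: E_2 = -13.6057 × 4² / 2² = -54.422800000 eV
At n = ∞: E_∞ = 0 eV

Ionization energy = E_∞ - E_2 = 0 - (-54.422800000) = 54.422800000 eV
Ionization energy ≈ 54.422800 eV

This is also called the binding energy of the electron in state n = 2.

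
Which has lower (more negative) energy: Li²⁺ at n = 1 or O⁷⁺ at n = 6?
Li²⁺ at n = 1 (E = -122.451 eV)

Using E_n = -13.6057 Z² / n² eV:

Li²⁺ (Z = 3) at n = 1:
E = -13.6057 × 3² / 1² = -13.6057 × 9 / 1 = -122.451300 eV

O⁷⁺ (Z = 8) at n = 6:
E = -13.6057 × 8² / 6² = -13.6057 × 64 / 36 = -24.187911 eV

Since -122.451300 eV < -24.187911 eV,
Li²⁺ at n = 1 is more tightly bound (requires more energy to ionize).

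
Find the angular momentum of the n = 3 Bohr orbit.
3.16372e-34 J·s (or 3ℏ)

In the Bohr model, angular momentum is quantized:
L = nℏ

where ℏ = h/(2π) = 1.0545718e-34 J·s

For n = 3:
L = 3 × 1.0545718e-34 J·s
L = 3.16372e-34 J·s

This can also be written as L = 3ℏ.
The angular momentum is an integer multiple of the reduced Planck constant.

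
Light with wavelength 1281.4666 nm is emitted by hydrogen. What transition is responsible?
n = 5 → n = 3

First, find the photon energy from the wavelength (hc = 1239.84 eV·nm):
E = hc/λ = 1239.84 eV·nm / 1281.4666 nm = 0.96751644 eV

The energy levels of hydrogen satisfy E_n = -13.6057 / n² eV, so an emission n_i → n_f releases
ΔE = 13.6057 × (1/n_f² − 1/n_i²) eV.

Setting ΔE equal to the photon energy:
1/n_f² − 1/n_i² = 0.96751644 / 13.6057 = 0.071111111

Since 1/n_i² must be positive, we need 1/n_f² > 0.071111111, i.e. n_f ≤ 3. For each allowed n_f, solve n_i = (1/n_f² − 0.071111111)^(−1/2) and check whether it is a whole number:
  n_f = 1: 1/n_i² = 1.000000000 − 0.071111111 = 0.928888889 → n_i = 1.038  (not an integer) ✗
  n_f = 2: 1/n_i² = 0.250000000 − 0.071111111 = 0.178888889 → n_i = 2.364  (not an integer) ✗
  n_f = 3: 1/n_i² = 0.111111111 − 0.071111111 = 0.040000000 → n_i = 5.000  → integer, n_i = 5 ✓

Only n_f = 3 gives an integer upper level, n_i = 5.

The transition is from n = 5 to n = 3 (emission).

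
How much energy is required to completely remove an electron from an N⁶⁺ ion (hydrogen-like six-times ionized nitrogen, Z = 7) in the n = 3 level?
74.075 eV

The ionization energy is the energy needed to remove the electron completely (n → ∞).

For a hydrogen-like ion with Z = 7, E_n = -13.6057 Z² / n² eV.

At n = 3: E_3 = -13.6057 × 7² / 3² = -74.075478 eV
At n = ∞: E_∞ = 0 eV

Ionization energy = E_∞ - E_3 = 0 - (-74.075478) = 74.075478 eV
Ionization energy ≈ 74.075 eV

This is also called the binding energy of the electron in state n = 3.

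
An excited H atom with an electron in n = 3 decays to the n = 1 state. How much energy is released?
12.093956 eV

The energy levels are E_n = -13.6057 eV / n².

Energy at n = 3: E_3 = -13.6057 / 3² = -1.511744444 eV
Energy at n = 1: E_1 = -13.6057 / 1² = -13.605700000 eV

For emission (electron falling to lower state), the photon energy is:
E_photon = E_3 - E_1 = |-1.511744444 - (-13.605700000)|
E_photon = 12.093956 eV

This energy is carried away by the emitted photon.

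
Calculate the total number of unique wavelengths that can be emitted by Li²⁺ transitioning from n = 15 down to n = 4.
66

The electron can occupy levels n = 4, 5, ..., 15 during de-excitation — that is m = 15 - 4 + 1 = 12 distinct levels.

The number of distinct spectral lines equals the number of ways to choose 2 of these m levels (each pair gives one possible emission transition):

Number of lines = m(m-1)/2 = 12×11/2 = 66

These correspond to all possible transitions between the 12 levels:
15 → 14, 15 → 13, 15 → 12, 15 → 11, 15 → 10, 15 → 9, 15 → 8, 15 → 7...

Each transition produces a photon with a unique energy (and thus wavelength). This count does not depend on Z.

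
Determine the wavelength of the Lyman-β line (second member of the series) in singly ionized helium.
25.629 nm

The lines of a series are numbered from the longest wavelength (smallest ΔE) outward; the second line is the transition from n = n_f + 2 to n_f.
The Lyman series has all transitions ending at n_f = 1.

For He⁺ (Z = 2), the second line (β-line) is the jump from n = 3 to n = 1:
E_3 = -13.6057 × 2² / 3² = -6.04698 eV
E_1 = -13.6057 × 2² / 1² = -54.42280 eV
ΔE = E_3 - E_1 = 48.37582 eV

λ = hc/E = 1239.84 eV·nm / 48.37582 eV
λ = 25.629 nm

This is the β-line of the Lyman series in He⁺.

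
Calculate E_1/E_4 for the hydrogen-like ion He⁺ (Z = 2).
16.000000

Using E_n = -13.6057 Z² / n² eV with Z = 2:

E_1 = -13.6057 × 2² / 1² = -54.4228 / 1 = -54.422800000000 eV
E_4 = -13.6057 × 2² / 4² = -54.4228 / 16 = -3.401425000000 eV

The ratio is:
E_1/E_4 = (-54.422800000000) / (-3.401425000000)
E_1/E_4 = (-54.4228/1) / (-54.4228/16)
E_1/E_4 = 16/1
E_1/E_4 = 16.000000
(Note: the Z² factors cancel in the ratio.)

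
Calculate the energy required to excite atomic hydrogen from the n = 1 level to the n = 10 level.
13.4696 eV

The energy levels of a hydrogen-like atom are E_n = -13.6057 eV / n².

Energy at n = 1: E_1 = -13.6057 / 1² = -13.6057000 eV
Energy at n = 10: E_10 = -13.6057 / 10² = -0.1360570 eV

The excitation energy is the difference:
ΔE = E_10 - E_1
ΔE = -0.1360570 - (-13.6057000)
ΔE = 13.4696 eV

Since this is positive, energy must be absorbed (photon absorption).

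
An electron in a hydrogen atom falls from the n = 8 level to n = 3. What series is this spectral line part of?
Paschen series

The spectral series in hydrogen are named based on the final (lower) energy level:
- Lyman series: n_final = 1 (ultraviolet)
- Balmer series: n_final = 2 (visible/near-UV)
- Paschen series: n_final = 3 (infrared)
- Brackett series: n_final = 4 (infrared)
- Pfund series: n_final = 5 (far infrared)

Since this transition ends at n = 3, it belongs to the Paschen series.

For reference, this 8 → 3 line has photon energy
ΔE = 13.6057 eV × (1/3² - 1/8²) = 1.299155 eV,
corresponding to wavelength λ = hc/ΔE = 1239.84 eV·nm / 1.299155 eV = 954.34 nm in the infrared region.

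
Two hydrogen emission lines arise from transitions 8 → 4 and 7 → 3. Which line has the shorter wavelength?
7 → 3

Calculate the energy for each transition:

Transition 8 → 4:
ΔE₁ = |E_4 - E_8| = |-13.6057/4² - (-13.6057/8²)|
ΔE₁ = |-0.8503562500 - (-0.2125890625)| = 0.6377672 eV

Transition 7 → 3:
ΔE₂ = |E_3 - E_7| = |-13.6057/3² - (-13.6057/7²)|
ΔE₂ = |-1.5117444444 - (-0.2776673469)| = 1.2340771 eV

Since 1.2340771 eV > 0.6377672 eV, the transition 7 → 3 emits the more energetic photon.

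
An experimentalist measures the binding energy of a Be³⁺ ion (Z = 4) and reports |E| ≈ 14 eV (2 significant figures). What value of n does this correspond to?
n = 4

The exact energy levels follow E_n = -13.6057 Z² / n² eV with Z = 4.

The measured value (-14 eV) is reported to only 2 significant figures, so we must test candidate n values and see which one matches to that precision.

Candidate energies:
  n = 2:  E = -13.6057 × 4² / 2² = -54.42280 eV
  n = 3:  E = -13.6057 × 4² / 3² = -24.18791 eV
  n = 4:  E = -13.6057 × 4² / 4² = -13.60570 eV  ← matches
  n = 5:  E = -13.6057 × 4² / 5² = -8.70765 eV
  n = 6:  E = -13.6057 × 4² / 6² = -6.04698 eV

Checking against the measurement of -14 eV (2 sig figs), only n = 4 agrees:
E_4 = -13.60570 eV, which rounds to -14 eV ✓

Therefore n = 4.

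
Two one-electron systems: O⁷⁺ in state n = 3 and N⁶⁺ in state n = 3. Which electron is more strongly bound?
O⁷⁺ at n = 3 (E = -96.751644 eV)

Using E_n = -13.6057 Z² / n² eV:

O⁷⁺ (Z = 8) at n = 3:
E = -13.6057 × 8² / 3² = -13.6057 × 64 / 9 = -96.751644444 eV

N⁶⁺ (Z = 7) at n = 3:
E = -13.6057 × 7² / 3² = -13.6057 × 49 / 9 = -74.075477778 eV

Since -96.751644444 eV < -74.075477778 eV,
O⁷⁺ at n = 3 is more tightly bound (requires more energy to ionize).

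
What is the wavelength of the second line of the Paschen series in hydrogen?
1281.4666 nm

The lines of a series are numbered from the longest wavelength (smallest ΔE) outward; the second line is the transition from n = n_f + 2 to n_f.
The Paschen series has all transitions ending at n_f = 3.

For H, the second line (β-line) is the jump from n = 5 to n = 3:
E_5 = -13.6057 / 5² = -0.5442280000 eV
E_3 = -13.6057 / 3² = -1.5117444444 eV
ΔE = E_5 - E_3 = 0.9675164444 eV

λ = hc/E = 1239.84 eV·nm / 0.9675164444 eV
λ = 1281.4666 nm

This is the β-line of the Paschen series in H.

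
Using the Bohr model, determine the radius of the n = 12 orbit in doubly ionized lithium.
2.5401 nm (or 25.4005 Å)

The Bohr radius formula is:
r_n = n² a₀ / Z

where a₀ = 0.0529177 nm is the Bohr radius.

For Li²⁺ (Z = 3) at n = 12:
r_12 = 12² × 0.0529177 nm / 3
r_12 = 144 × 0.0529177 nm / 3
r_12 = 7.62015 nm / 3
r_12 = 2.5401 nm

The electron orbits at approximately 2.5401 nm from the nucleus.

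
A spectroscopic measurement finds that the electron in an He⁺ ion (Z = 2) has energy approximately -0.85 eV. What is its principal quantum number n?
n = 8

The exact energy levels follow E_n = -13.6057 Z² / n² eV with Z = 2.

The measured value (-0.85 eV) is reported to only 2 significant figures, so we must test candidate n values and see which one matches to that precision.

Candidate energies:
  n = 6:  E = -13.6057 × 2² / 6² = -1.51174 eV
  n = 7:  E = -13.6057 × 2² / 7² = -1.11067 eV
  n = 8:  E = -13.6057 × 2² / 8² = -0.85036 eV  ← matches
  n = 9:  E = -13.6057 × 2² / 9² = -0.67189 eV
  n = 10:  E = -13.6057 × 2² / 10² = -0.54423 eV

Checking against the measurement of -0.85 eV (2 sig figs), only n = 8 agrees:
E_8 = -0.85036 eV, which rounds to -0.85 eV ✓

Therefore n = 8.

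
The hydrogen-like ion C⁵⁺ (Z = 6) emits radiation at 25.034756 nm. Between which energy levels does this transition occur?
n = 10 → n = 3

First, find the photon energy from the wavelength (hc = 1239.84 eV·nm):
E = hc/λ = 1239.84 eV·nm / 25.034756 nm = 49.524749 eV

The energy levels of C⁵⁺ satisfy E_n = -13.6057 × 6² / n² eV, so an emission n_i → n_f releases
ΔE = 13.6057 × 6² × (1/n_f² − 1/n_i²) eV.

Setting ΔE equal to the photon energy:
1/n_f² − 1/n_i² = 49.524749 / (13.6057 × 6²) = 0.10111111

Since 1/n_i² must be positive, we need 1/n_f² > 0.10111111, i.e. n_f ≤ 3. For each allowed n_f, solve n_i = (1/n_f² − 0.10111111)^(−1/2) and check whether it is a whole number:
  n_f = 1: 1/n_i² = 1.00000000 − 0.10111111 = 0.89888889 → n_i = 1.055  (not an integer) ✗
  n_f = 2: 1/n_i² = 0.25000000 − 0.10111111 = 0.14888889 → n_i = 2.592  (not an integer) ✗
  n_f = 3: 1/n_i² = 0.11111111 − 0.10111111 = 0.01000000 → n_i = 10.000  → integer, n_i = 10 ✓

Only n_f = 3 gives an integer upper level, n_i = 10.

The transition is from n = 10 to n = 3 (emission).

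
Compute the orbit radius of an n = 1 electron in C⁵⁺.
0.00882 nm (or 0.08820 Å)

The Bohr radius formula is:
r_n = n² a₀ / Z

where a₀ = 0.05291772 nm is the Bohr radius.

For C⁵⁺ (Z = 6) at n = 1:
r_1 = 1² × 0.05291772 nm / 6
r_1 = 1 × 0.05291772 nm / 6
r_1 = 0.052918 nm / 6
r_1 = 0.00882 nm

The electron orbits at approximately 0.00882 nm from the nucleus.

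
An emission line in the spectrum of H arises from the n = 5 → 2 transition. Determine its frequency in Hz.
6.909e+14 Hz

First, find the transition energy:
E_5 = -13.6057 / 5² = -0.544228 eV
E_2 = -13.6057 / 2² = -3.401425 eV
|ΔE| = |E_2 - E_5| = 2.857197 eV

Convert to Joules: E = 2.857197 eV × (1.602177 × 10⁻¹⁹ J/eV) = 4.57774e-19 J

Using E = hf:
f = E/h = 4.57774e-19 J / (6.62607 × 10⁻³⁴ J·s)
f = 6.909e+14 Hz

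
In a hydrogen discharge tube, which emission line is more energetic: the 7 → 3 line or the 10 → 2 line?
10 → 2

Calculate the energy for each transition:

Transition 7 → 3:
ΔE₁ = |E_3 - E_7| = |-13.6057/3² - (-13.6057/7²)|
ΔE₁ = |-1.51174444 - (-0.27766735)| = 1.23408 eV

Transition 10 → 2:
ΔE₂ = |E_2 - E_10| = |-13.6057/2² - (-13.6057/10²)|
ΔE₂ = |-3.40142500 - (-0.13605700)| = 3.26537 eV

Since 3.26537 eV > 1.23408 eV, the transition 10 → 2 emits the more energetic photon.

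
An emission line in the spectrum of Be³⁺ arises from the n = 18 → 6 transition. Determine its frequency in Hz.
1.300e+15 Hz

First, find the transition energy:
E_18 = -13.6057 × 4² / 18² = -0.67188642 eV
E_6 = -13.6057 × 4² / 6² = -6.04697778 eV
|ΔE| = |E_6 - E_18| = 5.37509136 eV

Convert to Joules: E = 5.37509136 eV × (1.602177 × 10⁻¹⁹ J/eV) = 8.61185e-19 J

Using E = hf:
f = E/h = 8.61185e-19 J / (6.62607 × 10⁻³⁴ J·s)
f = 1.300e+15 Hz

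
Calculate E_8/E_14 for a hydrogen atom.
3.0625

Using E_n = -13.6057 Z² / n² eV with Z = 1:

E_8 = -13.6057 / 8² = -13.6057 / 64 = -0.21258906 eV
E_14 = -13.6057 / 14² = -13.6057 / 196 = -0.06941684 eV

The ratio is:
E_8/E_14 = (-0.21258906) / (-0.06941684)
E_8/E_14 = (-13.6057/64) / (-13.6057/196)
E_8/E_14 = 196/64
E_8/E_14 = 3.0625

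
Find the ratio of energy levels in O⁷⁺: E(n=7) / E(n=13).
3.4490

Using E_n = -13.6057 Z² / n² eV with Z = 8:

E_7 = -13.6057 × 8² / 7² = -870.7648 / 49 = -17.7707102041 eV
E_13 = -13.6057 × 8² / 13² = -870.7648 / 169 = -5.1524544379 eV

The ratio is:
E_7/E_13 = (-17.7707102041) / (-5.1524544379)
E_7/E_13 = (-870.7648/49) / (-870.7648/169)
E_7/E_13 = 169/49
E_7/E_13 = 3.4490
(Note: the Z² factors cancel in the ratio.)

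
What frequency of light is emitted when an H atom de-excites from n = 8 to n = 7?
1.5736e+13 Hz

First, find the transition energy:
E_8 = -13.6057 / 8² = -0.212589063 eV
E_7 = -13.6057 / 7² = -0.277667347 eV
|ΔE| = |E_7 - E_8| = 0.065078284 eV

Convert to Joules: E = 0.065078284 eV × (1.602177 × 10⁻¹⁹ J/eV) = 1.042669e-20 J

Using E = hf:
f = E/h = 1.042669e-20 J / (6.62607 × 10⁻³⁴ J·s)
f = 1.5736e+13 Hz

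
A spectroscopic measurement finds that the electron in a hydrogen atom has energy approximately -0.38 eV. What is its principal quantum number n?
n = 6

The exact energy levels follow E_n = -13.6057 eV / n².

The measured value (-0.38 eV) is reported to only 2 significant figures, so we must test candidate n values and see which one matches to that precision.

Candidate energies:
  n = 4:  E = -13.6057/4² = -0.85036 eV
  n = 5:  E = -13.6057/5² = -0.54423 eV
  n = 6:  E = -13.6057/6² = -0.37794 eV  ← matches
  n = 7:  E = -13.6057/7² = -0.27767 eV
  n = 8:  E = -13.6057/8² = -0.21259 eV

Checking against the measurement of -0.38 eV (2 sig figs), only n = 6 agrees:
E_6 = -0.37794 eV, which rounds to -0.38 eV ✓

Therefore n = 6.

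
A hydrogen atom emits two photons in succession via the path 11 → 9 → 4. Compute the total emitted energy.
0.737912 eV

The energy levels of hydrogen are E_n = -13.6057 / n² eV.

First transition (11 → 9):
ΔE₁ = |E_9 - E_11|
ΔE₁ = |-0.167971604938 - (-0.112443801653)| = 0.055527803 eV

Second transition (9 → 4):
ΔE₂ = |E_4 - E_9|
ΔE₂ = |-0.850356250000 - (-0.167971604938)| = 0.682384645 eV

Total energy released:
E_total = ΔE₁ + ΔE₂ = 0.055527803 + 0.682384645 = 0.737912 eV

Note: This equals the direct transition 11 → 4: 0.737912 eV ✓
Energy is conserved regardless of the path taken.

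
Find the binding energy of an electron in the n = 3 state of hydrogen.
1.512 eV

The ionization energy is the energy needed to remove the electron completely (n → ∞).

For hydrogen, E_n = -13.6057 eV / n².

At n = 3: E_3 = -13.6057 / 3² = -1.511744 eV
At n = ∞: E_∞ = 0 eV

Ionization energy = E_∞ - E_3 = 0 - (-1.511744) = 1.511744 eV
Ionization energy ≈ 1.512 eV

This is also called the binding energy of the electron in state n = 3.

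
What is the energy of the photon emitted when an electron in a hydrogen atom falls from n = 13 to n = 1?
13.52519 eV

The energy levels are E_n = -13.6057 eV / n².

Energy at n = 13: E_13 = -13.6057 / 13² = -0.08050710 eV
Energy at n = 1: E_1 = -13.6057 / 1² = -13.60570000 eV

For emission (electron falling to lower state), the photon energy is:
E_photon = E_13 - E_1 = |-0.08050710 - (-13.60570000)|
E_photon = 13.52519 eV

This energy is carried away by the emitted photon.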